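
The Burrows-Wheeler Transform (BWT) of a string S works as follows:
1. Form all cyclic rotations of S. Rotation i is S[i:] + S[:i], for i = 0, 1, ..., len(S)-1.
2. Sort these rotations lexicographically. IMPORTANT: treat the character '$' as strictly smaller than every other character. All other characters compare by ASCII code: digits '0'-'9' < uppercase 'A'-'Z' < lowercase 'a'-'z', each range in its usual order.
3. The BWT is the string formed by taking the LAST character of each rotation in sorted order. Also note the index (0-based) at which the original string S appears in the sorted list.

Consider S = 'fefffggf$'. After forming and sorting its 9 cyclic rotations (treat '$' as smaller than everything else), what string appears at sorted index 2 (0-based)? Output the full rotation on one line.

All 9 rotations (rotation i = S[i:]+S[:i]):
  rot[0] = fefffggf$
  rot[1] = efffggf$f
  rot[2] = fffggf$fe
  rot[3] = ffggf$fef
  rot[4] = fggf$feff
  rot[5] = ggf$fefff
  rot[6] = gf$fefffg
  rot[7] = f$fefffgg
  rot[8] = $fefffggf
Sorted (with $ < everything):
  sorted[0] = $fefffggf
  sorted[1] = efffggf$f
  sorted[2] = f$fefffgg
  sorted[3] = fefffggf$
  sorted[4] = fffggf$fe
  sorted[5] = ffggf$fef
  sorted[6] = fggf$feff
  sorted[7] = gf$fefffg
  sorted[8] = ggf$fefff
sorted[2] = f$fefffgg

Answer: f$fefffgg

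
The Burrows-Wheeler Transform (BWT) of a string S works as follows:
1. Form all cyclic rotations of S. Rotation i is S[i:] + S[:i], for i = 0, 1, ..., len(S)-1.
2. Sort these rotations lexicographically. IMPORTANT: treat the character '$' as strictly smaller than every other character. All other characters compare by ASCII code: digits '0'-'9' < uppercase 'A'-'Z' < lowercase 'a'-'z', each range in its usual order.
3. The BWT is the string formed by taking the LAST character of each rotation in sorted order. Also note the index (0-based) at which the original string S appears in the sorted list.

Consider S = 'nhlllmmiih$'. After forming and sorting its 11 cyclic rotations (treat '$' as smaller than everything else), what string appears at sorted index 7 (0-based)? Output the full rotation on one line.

All 11 rotations (rotation i = S[i:]+S[:i]):
  rot[0] = nhlllmmiih$
  rot[1] = hlllmmiih$n
  rot[2] = lllmmiih$nh
  rot[3] = llmmiih$nhl
  rot[4] = lmmiih$nhll
  rot[5] = mmiih$nhlll
  rot[6] = miih$nhlllm
  rot[7] = iih$nhlllmm
  rot[8] = ih$nhlllmmi
  rot[9] = h$nhlllmmii
  rot[10] = $nhlllmmiih
Sorted (with $ < everything):
  sorted[0] = $nhlllmmiih
  sorted[1] = h$nhlllmmii
  sorted[2] = hlllmmiih$n
  sorted[3] = ih$nhlllmmi
  sorted[4] = iih$nhlllmm
  sorted[5] = lllmmiih$nh
  sorted[6] = llmmiih$nhl
  sorted[7] = lmmiih$nhll
  sorted[8] = miih$nhlllm
  sorted[9] = mmiih$nhlll
  sorted[10] = nhlllmmiih$
sorted[7] = lmmiih$nhll

Answer: lmmiih$nhll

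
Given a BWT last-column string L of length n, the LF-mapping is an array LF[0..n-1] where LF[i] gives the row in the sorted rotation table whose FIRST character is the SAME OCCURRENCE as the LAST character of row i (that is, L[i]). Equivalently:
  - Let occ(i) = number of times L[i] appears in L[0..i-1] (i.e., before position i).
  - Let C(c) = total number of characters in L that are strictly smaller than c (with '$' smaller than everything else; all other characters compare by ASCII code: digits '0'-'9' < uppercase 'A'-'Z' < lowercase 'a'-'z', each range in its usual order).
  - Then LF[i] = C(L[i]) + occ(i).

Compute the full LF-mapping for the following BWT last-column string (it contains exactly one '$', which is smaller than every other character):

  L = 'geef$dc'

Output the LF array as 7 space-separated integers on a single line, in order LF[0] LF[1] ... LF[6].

Answer: 6 3 4 5 0 2 1

Derivation:
Char counts: '$':1, 'c':1, 'd':1, 'e':2, 'f':1, 'g':1
C (first-col start): C('$')=0, C('c')=1, C('d')=2, C('e')=3, C('f')=5, C('g')=6
L[0]='g': occ=0, LF[0]=C('g')+0=6+0=6
L[1]='e': occ=0, LF[1]=C('e')+0=3+0=3
L[2]='e': occ=1, LF[2]=C('e')+1=3+1=4
L[3]='f': occ=0, LF[3]=C('f')+0=5+0=5
L[4]='$': occ=0, LF[4]=C('$')+0=0+0=0
L[5]='d': occ=0, LF[5]=C('d')+0=2+0=2
L[6]='c': occ=0, LF[6]=C('c')+0=1+0=1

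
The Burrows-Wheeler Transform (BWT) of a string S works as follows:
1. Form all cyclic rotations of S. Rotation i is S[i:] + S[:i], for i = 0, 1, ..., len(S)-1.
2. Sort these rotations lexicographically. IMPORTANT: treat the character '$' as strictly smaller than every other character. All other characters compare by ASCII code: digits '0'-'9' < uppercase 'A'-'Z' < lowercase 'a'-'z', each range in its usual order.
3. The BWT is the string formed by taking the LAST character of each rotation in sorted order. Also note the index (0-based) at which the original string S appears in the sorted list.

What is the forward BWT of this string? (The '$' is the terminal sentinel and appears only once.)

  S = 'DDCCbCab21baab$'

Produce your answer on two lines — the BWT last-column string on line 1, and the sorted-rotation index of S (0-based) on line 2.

Answer: b2bDbCD$baCaaC1
7

Derivation:
All 15 rotations (rotation i = S[i:]+S[:i]):
  rot[0] = DDCCbCab21baab$
  rot[1] = DCCbCab21baab$D
  rot[2] = CCbCab21baab$DD
  rot[3] = CbCab21baab$DDC
  rot[4] = bCab21baab$DDCC
  rot[5] = Cab21baab$DDCCb
  rot[6] = ab21baab$DDCCbC
  rot[7] = b21baab$DDCCbCa
  rot[8] = 21baab$DDCCbCab
  rot[9] = 1baab$DDCCbCab2
  rot[10] = baab$DDCCbCab21
  rot[11] = aab$DDCCbCab21b
  rot[12] = ab$DDCCbCab21ba
  rot[13] = b$DDCCbCab21baa
  rot[14] = $DDCCbCab21baab
Sorted (with $ < everything):
  sorted[0] = $DDCCbCab21baab  (last char: 'b')
  sorted[1] = 1baab$DDCCbCab2  (last char: '2')
  sorted[2] = 21baab$DDCCbCab  (last char: 'b')
  sorted[3] = CCbCab21baab$DD  (last char: 'D')
  sorted[4] = Cab21baab$DDCCb  (last char: 'b')
  sorted[5] = CbCab21baab$DDC  (last char: 'C')
  sorted[6] = DCCbCab21baab$D  (last char: 'D')
  sorted[7] = DDCCbCab21baab$  (last char: '$')
  sorted[8] = aab$DDCCbCab21b  (last char: 'b')
  sorted[9] = ab$DDCCbCab21ba  (last char: 'a')
  sorted[10] = ab21baab$DDCCbC  (last char: 'C')
  sorted[11] = b$DDCCbCab21baa  (last char: 'a')
  sorted[12] = b21baab$DDCCbCa  (last char: 'a')
  sorted[13] = bCab21baab$DDCC  (last char: 'C')
  sorted[14] = baab$DDCCbCab21  (last char: '1')
Last column: b2bDbCD$baCaaC1
Original string S is at sorted index 7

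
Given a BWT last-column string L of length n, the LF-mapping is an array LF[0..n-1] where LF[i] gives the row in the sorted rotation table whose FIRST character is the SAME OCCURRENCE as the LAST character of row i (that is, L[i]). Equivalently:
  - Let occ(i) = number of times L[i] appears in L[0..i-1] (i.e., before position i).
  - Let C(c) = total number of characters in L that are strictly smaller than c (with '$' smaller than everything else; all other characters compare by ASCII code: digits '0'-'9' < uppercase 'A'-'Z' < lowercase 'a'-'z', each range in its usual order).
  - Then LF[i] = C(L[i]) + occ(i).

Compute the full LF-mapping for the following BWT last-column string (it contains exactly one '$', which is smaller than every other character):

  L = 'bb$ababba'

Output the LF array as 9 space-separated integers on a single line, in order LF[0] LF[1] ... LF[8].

Answer: 4 5 0 1 6 2 7 8 3

Derivation:
Char counts: '$':1, 'a':3, 'b':5
C (first-col start): C('$')=0, C('a')=1, C('b')=4
L[0]='b': occ=0, LF[0]=C('b')+0=4+0=4
L[1]='b': occ=1, LF[1]=C('b')+1=4+1=5
L[2]='$': occ=0, LF[2]=C('$')+0=0+0=0
L[3]='a': occ=0, LF[3]=C('a')+0=1+0=1
L[4]='b': occ=2, LF[4]=C('b')+2=4+2=6
L[5]='a': occ=1, LF[5]=C('a')+1=1+1=2
L[6]='b': occ=3, LF[6]=C('b')+3=4+3=7
L[7]='b': occ=4, LF[7]=C('b')+4=4+4=8
L[8]='a': occ=2, LF[8]=C('a')+2=1+2=3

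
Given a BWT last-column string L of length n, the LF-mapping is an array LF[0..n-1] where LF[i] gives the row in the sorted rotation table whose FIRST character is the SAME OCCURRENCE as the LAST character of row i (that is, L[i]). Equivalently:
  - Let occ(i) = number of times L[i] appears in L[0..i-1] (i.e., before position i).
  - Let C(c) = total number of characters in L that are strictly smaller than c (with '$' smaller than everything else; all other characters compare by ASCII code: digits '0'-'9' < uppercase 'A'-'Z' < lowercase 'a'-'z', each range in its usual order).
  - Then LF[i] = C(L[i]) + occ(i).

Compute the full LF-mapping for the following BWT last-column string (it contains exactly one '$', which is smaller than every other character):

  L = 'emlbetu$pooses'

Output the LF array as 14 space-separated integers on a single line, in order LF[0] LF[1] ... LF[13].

Answer: 2 6 5 1 3 12 13 0 9 7 8 10 4 11

Derivation:
Char counts: '$':1, 'b':1, 'e':3, 'l':1, 'm':1, 'o':2, 'p':1, 's':2, 't':1, 'u':1
C (first-col start): C('$')=0, C('b')=1, C('e')=2, C('l')=5, C('m')=6, C('o')=7, C('p')=9, C('s')=10, C('t')=12, C('u')=13
L[0]='e': occ=0, LF[0]=C('e')+0=2+0=2
L[1]='m': occ=0, LF[1]=C('m')+0=6+0=6
L[2]='l': occ=0, LF[2]=C('l')+0=5+0=5
L[3]='b': occ=0, LF[3]=C('b')+0=1+0=1
L[4]='e': occ=1, LF[4]=C('e')+1=2+1=3
L[5]='t': occ=0, LF[5]=C('t')+0=12+0=12
L[6]='u': occ=0, LF[6]=C('u')+0=13+0=13
L[7]='$': occ=0, LF[7]=C('$')+0=0+0=0
L[8]='p': occ=0, LF[8]=C('p')+0=9+0=9
L[9]='o': occ=0, LF[9]=C('o')+0=7+0=7
L[10]='o': occ=1, LF[10]=C('o')+1=7+1=8
L[11]='s': occ=0, LF[11]=C('s')+0=10+0=10
L[12]='e': occ=2, LF[12]=C('e')+2=2+2=4
L[13]='s': occ=1, LF[13]=C('s')+1=10+1=11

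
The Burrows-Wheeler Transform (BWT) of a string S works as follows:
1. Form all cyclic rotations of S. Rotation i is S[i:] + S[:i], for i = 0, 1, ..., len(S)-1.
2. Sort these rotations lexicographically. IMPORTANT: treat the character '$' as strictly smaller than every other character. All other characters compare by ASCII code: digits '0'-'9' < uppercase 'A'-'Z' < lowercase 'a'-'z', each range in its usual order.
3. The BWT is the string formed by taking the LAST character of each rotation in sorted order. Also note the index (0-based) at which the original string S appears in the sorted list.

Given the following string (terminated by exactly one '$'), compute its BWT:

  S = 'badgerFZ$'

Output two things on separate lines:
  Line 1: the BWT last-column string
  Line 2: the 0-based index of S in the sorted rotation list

Answer: ZrFb$agde
4

Derivation:
All 9 rotations (rotation i = S[i:]+S[:i]):
  rot[0] = badgerFZ$
  rot[1] = adgerFZ$b
  rot[2] = dgerFZ$ba
  rot[3] = gerFZ$bad
  rot[4] = erFZ$badg
  rot[5] = rFZ$badge
  rot[6] = FZ$badger
  rot[7] = Z$badgerF
  rot[8] = $badgerFZ
Sorted (with $ < everything):
  sorted[0] = $badgerFZ  (last char: 'Z')
  sorted[1] = FZ$badger  (last char: 'r')
  sorted[2] = Z$badgerF  (last char: 'F')
  sorted[3] = adgerFZ$b  (last char: 'b')
  sorted[4] = badgerFZ$  (last char: '$')
  sorted[5] = dgerFZ$ba  (last char: 'a')
  sorted[6] = erFZ$badg  (last char: 'g')
  sorted[7] = gerFZ$bad  (last char: 'd')
  sorted[8] = rFZ$badge  (last char: 'e')
Last column: ZrFb$agde
Original string S is at sorted index 4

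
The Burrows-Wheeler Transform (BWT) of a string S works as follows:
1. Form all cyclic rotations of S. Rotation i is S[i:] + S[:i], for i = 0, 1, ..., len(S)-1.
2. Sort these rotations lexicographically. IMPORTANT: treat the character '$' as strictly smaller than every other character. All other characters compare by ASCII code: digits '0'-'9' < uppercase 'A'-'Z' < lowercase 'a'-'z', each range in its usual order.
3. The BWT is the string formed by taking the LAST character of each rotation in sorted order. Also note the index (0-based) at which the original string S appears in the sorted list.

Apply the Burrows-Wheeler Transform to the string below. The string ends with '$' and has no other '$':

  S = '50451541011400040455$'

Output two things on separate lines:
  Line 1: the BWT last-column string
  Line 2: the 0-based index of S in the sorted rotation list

All 21 rotations (rotation i = S[i:]+S[:i]):
  rot[0] = 50451541011400040455$
  rot[1] = 0451541011400040455$5
  rot[2] = 451541011400040455$50
  rot[3] = 51541011400040455$504
  rot[4] = 1541011400040455$5045
  rot[5] = 541011400040455$50451
  rot[6] = 41011400040455$504515
  rot[7] = 1011400040455$5045154
  rot[8] = 011400040455$50451541
  rot[9] = 11400040455$504515410
  rot[10] = 1400040455$5045154101
  rot[11] = 400040455$50451541011
  rot[12] = 00040455$504515410114
  rot[13] = 0040455$5045154101140
  rot[14] = 040455$50451541011400
  rot[15] = 40455$504515410114000
  rot[16] = 0455$5045154101140004
  rot[17] = 455$50451541011400040
  rot[18] = 55$504515410114000404
  rot[19] = 5$5045154101140004045
  rot[20] = $50451541011400040455
Sorted (with $ < everything):
  sorted[0] = $50451541011400040455  (last char: '5')
  sorted[1] = 00040455$504515410114  (last char: '4')
  sorted[2] = 0040455$5045154101140  (last char: '0')
  sorted[3] = 011400040455$50451541  (last char: '1')
  sorted[4] = 040455$50451541011400  (last char: '0')
  sorted[5] = 0451541011400040455$5  (last char: '5')
  sorted[6] = 0455$5045154101140004  (last char: '4')
  sorted[7] = 1011400040455$5045154  (last char: '4')
  sorted[8] = 11400040455$504515410  (last char: '0')
  sorted[9] = 1400040455$5045154101  (last char: '1')
  sorted[10] = 1541011400040455$5045  (last char: '5')
  sorted[11] = 400040455$50451541011  (last char: '1')
  sorted[12] = 40455$504515410114000  (last char: '0')
  sorted[13] = 41011400040455$504515  (last char: '5')
  sorted[14] = 451541011400040455$50  (last char: '0')
  sorted[15] = 455$50451541011400040  (last char: '0')
  sorted[16] = 5$5045154101140004045  (last char: '5')
  sorted[17] = 50451541011400040455$  (last char: '$')
  sorted[18] = 51541011400040455$504  (last char: '4')
  sorted[19] = 541011400040455$50451  (last char: '1')
  sorted[20] = 55$504515410114000404  (last char: '4')
Last column: 54010544015105005$414
Original string S is at sorted index 17

Answer: 54010544015105005$414
17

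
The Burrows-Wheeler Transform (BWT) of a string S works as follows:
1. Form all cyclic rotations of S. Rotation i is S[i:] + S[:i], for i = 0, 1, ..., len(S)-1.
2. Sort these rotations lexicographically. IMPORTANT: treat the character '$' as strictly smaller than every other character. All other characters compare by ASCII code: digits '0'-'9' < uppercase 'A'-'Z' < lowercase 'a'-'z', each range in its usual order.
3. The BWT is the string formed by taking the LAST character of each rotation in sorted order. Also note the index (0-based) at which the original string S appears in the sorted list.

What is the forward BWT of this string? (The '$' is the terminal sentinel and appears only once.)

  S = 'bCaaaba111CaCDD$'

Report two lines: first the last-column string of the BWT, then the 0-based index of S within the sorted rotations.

Answer: Da11a1bDCbCCaa$a
14

Derivation:
All 16 rotations (rotation i = S[i:]+S[:i]):
  rot[0] = bCaaaba111CaCDD$
  rot[1] = Caaaba111CaCDD$b
  rot[2] = aaaba111CaCDD$bC
  rot[3] = aaba111CaCDD$bCa
  rot[4] = aba111CaCDD$bCaa
  rot[5] = ba111CaCDD$bCaaa
  rot[6] = a111CaCDD$bCaaab
  rot[7] = 111CaCDD$bCaaaba
  rot[8] = 11CaCDD$bCaaaba1
  rot[9] = 1CaCDD$bCaaaba11
  rot[10] = CaCDD$bCaaaba111
  rot[11] = aCDD$bCaaaba111C
  rot[12] = CDD$bCaaaba111Ca
  rot[13] = DD$bCaaaba111CaC
  rot[14] = D$bCaaaba111CaCD
  rot[15] = $bCaaaba111CaCDD
Sorted (with $ < everything):
  sorted[0] = $bCaaaba111CaCDD  (last char: 'D')
  sorted[1] = 111CaCDD$bCaaaba  (last char: 'a')
  sorted[2] = 11CaCDD$bCaaaba1  (last char: '1')
  sorted[3] = 1CaCDD$bCaaaba11  (last char: '1')
  sorted[4] = CDD$bCaaaba111Ca  (last char: 'a')
  sorted[5] = CaCDD$bCaaaba111  (last char: '1')
  sorted[6] = Caaaba111CaCDD$b  (last char: 'b')
  sorted[7] = D$bCaaaba111CaCD  (last char: 'D')
  sorted[8] = DD$bCaaaba111CaC  (last char: 'C')
  sorted[9] = a111CaCDD$bCaaab  (last char: 'b')
  sorted[10] = aCDD$bCaaaba111C  (last char: 'C')
  sorted[11] = aaaba111CaCDD$bC  (last char: 'C')
  sorted[12] = aaba111CaCDD$bCa  (last char: 'a')
  sorted[13] = aba111CaCDD$bCaa  (last char: 'a')
  sorted[14] = bCaaaba111CaCDD$  (last char: '$')
  sorted[15] = ba111CaCDD$bCaaa  (last char: 'a')
Last column: Da11a1bDCbCCaa$a
Original string S is at sorted index 14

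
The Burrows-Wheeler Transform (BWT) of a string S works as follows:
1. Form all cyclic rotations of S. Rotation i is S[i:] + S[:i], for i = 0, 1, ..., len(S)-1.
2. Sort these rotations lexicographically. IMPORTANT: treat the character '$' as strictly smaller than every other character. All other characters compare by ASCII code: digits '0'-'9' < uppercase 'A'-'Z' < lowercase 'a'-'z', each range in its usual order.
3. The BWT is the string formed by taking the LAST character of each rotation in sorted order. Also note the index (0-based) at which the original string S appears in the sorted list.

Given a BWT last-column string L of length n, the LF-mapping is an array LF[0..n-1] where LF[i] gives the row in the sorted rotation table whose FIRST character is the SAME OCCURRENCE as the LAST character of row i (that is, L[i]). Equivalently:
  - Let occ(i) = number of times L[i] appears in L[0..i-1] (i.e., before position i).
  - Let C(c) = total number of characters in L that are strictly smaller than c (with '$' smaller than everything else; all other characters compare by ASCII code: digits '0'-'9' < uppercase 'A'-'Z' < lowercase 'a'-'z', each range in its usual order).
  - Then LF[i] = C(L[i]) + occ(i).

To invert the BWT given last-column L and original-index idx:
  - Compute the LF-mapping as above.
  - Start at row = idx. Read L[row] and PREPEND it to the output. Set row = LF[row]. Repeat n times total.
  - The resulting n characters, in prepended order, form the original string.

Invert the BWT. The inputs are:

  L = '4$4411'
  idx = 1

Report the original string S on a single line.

LF mapping: 3 0 4 5 1 2
Walk LF starting at row 1, prepending L[row]:
  step 1: row=1, L[1]='$', prepend. Next row=LF[1]=0
  step 2: row=0, L[0]='4', prepend. Next row=LF[0]=3
  step 3: row=3, L[3]='4', prepend. Next row=LF[3]=5
  step 4: row=5, L[5]='1', prepend. Next row=LF[5]=2
  step 5: row=2, L[2]='4', prepend. Next row=LF[2]=4
  step 6: row=4, L[4]='1', prepend. Next row=LF[4]=1
Reversed output: 14144$

Answer: 14144$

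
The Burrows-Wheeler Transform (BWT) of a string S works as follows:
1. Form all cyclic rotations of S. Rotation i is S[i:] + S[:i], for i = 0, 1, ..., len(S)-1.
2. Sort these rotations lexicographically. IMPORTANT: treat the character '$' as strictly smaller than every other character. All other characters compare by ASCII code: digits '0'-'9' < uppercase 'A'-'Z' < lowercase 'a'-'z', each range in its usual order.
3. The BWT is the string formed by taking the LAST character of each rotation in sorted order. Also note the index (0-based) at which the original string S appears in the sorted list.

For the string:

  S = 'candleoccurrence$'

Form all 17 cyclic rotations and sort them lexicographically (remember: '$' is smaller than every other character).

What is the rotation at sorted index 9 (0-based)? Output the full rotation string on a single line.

All 17 rotations (rotation i = S[i:]+S[:i]):
  rot[0] = candleoccurrence$
  rot[1] = andleoccurrence$c
  rot[2] = ndleoccurrence$ca
  rot[3] = dleoccurrence$can
  rot[4] = leoccurrence$cand
  rot[5] = eoccurrence$candl
  rot[6] = occurrence$candle
  rot[7] = ccurrence$candleo
  rot[8] = currence$candleoc
  rot[9] = urrence$candleocc
  rot[10] = rrence$candleoccu
  rot[11] = rence$candleoccur
  rot[12] = ence$candleoccurr
  rot[13] = nce$candleoccurre
  rot[14] = ce$candleoccurren
  rot[15] = e$candleoccurrenc
  rot[16] = $candleoccurrence
Sorted (with $ < everything):
  sorted[0] = $candleoccurrence
  sorted[1] = andleoccurrence$c
  sorted[2] = candleoccurrence$
  sorted[3] = ccurrence$candleo
  sorted[4] = ce$candleoccurren
  sorted[5] = currence$candleoc
  sorted[6] = dleoccurrence$can
  sorted[7] = e$candleoccurrenc
  sorted[8] = ence$candleoccurr
  sorted[9] = eoccurrence$candl
  sorted[10] = leoccurrence$cand
  sorted[11] = nce$candleoccurre
  sorted[12] = ndleoccurrence$ca
  sorted[13] = occurrence$candle
  sorted[14] = rence$candleoccur
  sorted[15] = rrence$candleoccu
  sorted[16] = urrence$candleocc
sorted[9] = eoccurrence$candl

Answer: eoccurrence$candl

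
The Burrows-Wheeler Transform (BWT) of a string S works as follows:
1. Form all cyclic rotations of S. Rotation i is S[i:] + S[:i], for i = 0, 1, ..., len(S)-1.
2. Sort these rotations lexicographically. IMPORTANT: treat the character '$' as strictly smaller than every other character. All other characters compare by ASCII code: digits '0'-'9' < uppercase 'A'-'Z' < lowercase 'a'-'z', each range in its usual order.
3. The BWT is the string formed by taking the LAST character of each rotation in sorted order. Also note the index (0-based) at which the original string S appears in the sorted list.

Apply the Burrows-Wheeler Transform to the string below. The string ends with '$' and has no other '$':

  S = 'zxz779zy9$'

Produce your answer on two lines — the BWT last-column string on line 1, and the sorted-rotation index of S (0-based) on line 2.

All 10 rotations (rotation i = S[i:]+S[:i]):
  rot[0] = zxz779zy9$
  rot[1] = xz779zy9$z
  rot[2] = z779zy9$zx
  rot[3] = 779zy9$zxz
  rot[4] = 79zy9$zxz7
  rot[5] = 9zy9$zxz77
  rot[6] = zy9$zxz779
  rot[7] = y9$zxz779z
  rot[8] = 9$zxz779zy
  rot[9] = $zxz779zy9
Sorted (with $ < everything):
  sorted[0] = $zxz779zy9  (last char: '9')
  sorted[1] = 779zy9$zxz  (last char: 'z')
  sorted[2] = 79zy9$zxz7  (last char: '7')
  sorted[3] = 9$zxz779zy  (last char: 'y')
  sorted[4] = 9zy9$zxz77  (last char: '7')
  sorted[5] = xz779zy9$z  (last char: 'z')
  sorted[6] = y9$zxz779z  (last char: 'z')
  sorted[7] = z779zy9$zx  (last char: 'x')
  sorted[8] = zxz779zy9$  (last char: '$')
  sorted[9] = zy9$zxz779  (last char: '9')
Last column: 9z7y7zzx$9
Original string S is at sorted index 8

Answer: 9z7y7zzx$9
8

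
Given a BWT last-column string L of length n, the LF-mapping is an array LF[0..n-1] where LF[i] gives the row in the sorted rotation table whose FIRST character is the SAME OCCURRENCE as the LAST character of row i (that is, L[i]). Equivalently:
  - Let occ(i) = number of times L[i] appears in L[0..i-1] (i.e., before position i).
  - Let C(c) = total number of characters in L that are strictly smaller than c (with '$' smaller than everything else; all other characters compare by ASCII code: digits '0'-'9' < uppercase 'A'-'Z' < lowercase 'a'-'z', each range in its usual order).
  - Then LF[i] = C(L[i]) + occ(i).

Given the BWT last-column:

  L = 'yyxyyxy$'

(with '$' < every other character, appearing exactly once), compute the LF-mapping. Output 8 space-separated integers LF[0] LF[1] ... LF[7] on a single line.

Char counts: '$':1, 'x':2, 'y':5
C (first-col start): C('$')=0, C('x')=1, C('y')=3
L[0]='y': occ=0, LF[0]=C('y')+0=3+0=3
L[1]='y': occ=1, LF[1]=C('y')+1=3+1=4
L[2]='x': occ=0, LF[2]=C('x')+0=1+0=1
L[3]='y': occ=2, LF[3]=C('y')+2=3+2=5
L[4]='y': occ=3, LF[4]=C('y')+3=3+3=6
L[5]='x': occ=1, LF[5]=C('x')+1=1+1=2
L[6]='y': occ=4, LF[6]=C('y')+4=3+4=7
L[7]='$': occ=0, LF[7]=C('$')+0=0+0=0

Answer: 3 4 1 5 6 2 7 0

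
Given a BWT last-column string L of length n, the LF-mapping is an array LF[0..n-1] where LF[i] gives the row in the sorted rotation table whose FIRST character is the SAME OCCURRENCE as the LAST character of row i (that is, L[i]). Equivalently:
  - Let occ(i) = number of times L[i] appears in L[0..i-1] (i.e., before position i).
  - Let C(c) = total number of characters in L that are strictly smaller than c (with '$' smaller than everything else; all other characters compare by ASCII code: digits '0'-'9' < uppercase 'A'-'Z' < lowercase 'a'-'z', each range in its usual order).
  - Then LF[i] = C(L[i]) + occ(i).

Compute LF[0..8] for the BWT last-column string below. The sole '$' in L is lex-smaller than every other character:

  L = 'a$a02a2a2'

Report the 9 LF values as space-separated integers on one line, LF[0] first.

Answer: 5 0 6 1 2 7 3 8 4

Derivation:
Char counts: '$':1, '0':1, '2':3, 'a':4
C (first-col start): C('$')=0, C('0')=1, C('2')=2, C('a')=5
L[0]='a': occ=0, LF[0]=C('a')+0=5+0=5
L[1]='$': occ=0, LF[1]=C('$')+0=0+0=0
L[2]='a': occ=1, LF[2]=C('a')+1=5+1=6
L[3]='0': occ=0, LF[3]=C('0')+0=1+0=1
L[4]='2': occ=0, LF[4]=C('2')+0=2+0=2
L[5]='a': occ=2, LF[5]=C('a')+2=5+2=7
L[6]='2': occ=1, LF[6]=C('2')+1=2+1=3
L[7]='a': occ=3, LF[7]=C('a')+3=5+3=8
L[8]='2': occ=2, LF[8]=C('2')+2=2+2=4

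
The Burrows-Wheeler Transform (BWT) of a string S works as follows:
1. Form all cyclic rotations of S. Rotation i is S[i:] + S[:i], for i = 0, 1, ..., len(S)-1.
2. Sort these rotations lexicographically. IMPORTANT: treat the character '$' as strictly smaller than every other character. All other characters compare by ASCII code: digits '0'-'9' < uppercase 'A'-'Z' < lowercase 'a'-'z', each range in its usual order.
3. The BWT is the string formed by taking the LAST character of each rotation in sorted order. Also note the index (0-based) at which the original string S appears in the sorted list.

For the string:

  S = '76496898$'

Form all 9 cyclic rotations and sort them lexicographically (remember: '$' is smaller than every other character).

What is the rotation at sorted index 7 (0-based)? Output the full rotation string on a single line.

All 9 rotations (rotation i = S[i:]+S[:i]):
  rot[0] = 76496898$
  rot[1] = 6496898$7
  rot[2] = 496898$76
  rot[3] = 96898$764
  rot[4] = 6898$7649
  rot[5] = 898$76496
  rot[6] = 98$764968
  rot[7] = 8$7649689
  rot[8] = $76496898
Sorted (with $ < everything):
  sorted[0] = $76496898
  sorted[1] = 496898$76
  sorted[2] = 6496898$7
  sorted[3] = 6898$7649
  sorted[4] = 76496898$
  sorted[5] = 8$7649689
  sorted[6] = 898$76496
  sorted[7] = 96898$764
  sorted[8] = 98$764968
sorted[7] = 96898$764

Answer: 96898$764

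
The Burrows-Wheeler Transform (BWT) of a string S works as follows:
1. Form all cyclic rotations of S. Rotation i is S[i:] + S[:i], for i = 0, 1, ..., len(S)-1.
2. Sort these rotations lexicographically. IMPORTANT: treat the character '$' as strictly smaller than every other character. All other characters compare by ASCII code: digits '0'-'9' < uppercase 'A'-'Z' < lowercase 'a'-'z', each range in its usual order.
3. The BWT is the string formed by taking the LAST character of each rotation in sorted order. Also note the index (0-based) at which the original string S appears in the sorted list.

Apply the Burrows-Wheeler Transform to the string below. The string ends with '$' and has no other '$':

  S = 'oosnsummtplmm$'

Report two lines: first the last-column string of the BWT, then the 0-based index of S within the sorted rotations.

All 14 rotations (rotation i = S[i:]+S[:i]):
  rot[0] = oosnsummtplmm$
  rot[1] = osnsummtplmm$o
  rot[2] = snsummtplmm$oo
  rot[3] = nsummtplmm$oos
  rot[4] = summtplmm$oosn
  rot[5] = ummtplmm$oosns
  rot[6] = mmtplmm$oosnsu
  rot[7] = mtplmm$oosnsum
  rot[8] = tplmm$oosnsumm
  rot[9] = plmm$oosnsummt
  rot[10] = lmm$oosnsummtp
  rot[11] = mm$oosnsummtpl
  rot[12] = m$oosnsummtplm
  rot[13] = $oosnsummtplmm
Sorted (with $ < everything):
  sorted[0] = $oosnsummtplmm  (last char: 'm')
  sorted[1] = lmm$oosnsummtp  (last char: 'p')
  sorted[2] = m$oosnsummtplm  (last char: 'm')
  sorted[3] = mm$oosnsummtpl  (last char: 'l')
  sorted[4] = mmtplmm$oosnsu  (last char: 'u')
  sorted[5] = mtplmm$oosnsum  (last char: 'm')
  sorted[6] = nsummtplmm$oos  (last char: 's')
  sorted[7] = oosnsummtplmm$  (last char: '$')
  sorted[8] = osnsummtplmm$o  (last char: 'o')
  sorted[9] = plmm$oosnsummt  (last char: 't')
  sorted[10] = snsummtplmm$oo  (last char: 'o')
  sorted[11] = summtplmm$oosn  (last char: 'n')
  sorted[12] = tplmm$oosnsumm  (last char: 'm')
  sorted[13] = ummtplmm$oosns  (last char: 's')
Last column: mpmlums$otonms
Original string S is at sorted index 7

Answer: mpmlums$otonms
7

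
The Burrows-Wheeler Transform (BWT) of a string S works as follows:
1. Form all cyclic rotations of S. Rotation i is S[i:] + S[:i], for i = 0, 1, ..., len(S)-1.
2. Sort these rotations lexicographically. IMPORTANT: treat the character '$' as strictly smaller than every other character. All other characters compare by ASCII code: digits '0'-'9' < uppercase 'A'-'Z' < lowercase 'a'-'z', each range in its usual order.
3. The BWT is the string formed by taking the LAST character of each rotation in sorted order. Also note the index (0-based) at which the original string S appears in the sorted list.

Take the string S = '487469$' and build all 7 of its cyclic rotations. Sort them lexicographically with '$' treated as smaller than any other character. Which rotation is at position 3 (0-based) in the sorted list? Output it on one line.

Answer: 69$4874

Derivation:
All 7 rotations (rotation i = S[i:]+S[:i]):
  rot[0] = 487469$
  rot[1] = 87469$4
  rot[2] = 7469$48
  rot[3] = 469$487
  rot[4] = 69$4874
  rot[5] = 9$48746
  rot[6] = $487469
Sorted (with $ < everything):
  sorted[0] = $487469
  sorted[1] = 469$487
  sorted[2] = 487469$
  sorted[3] = 69$4874
  sorted[4] = 7469$48
  sorted[5] = 87469$4
  sorted[6] = 9$48746
sorted[3] = 69$4874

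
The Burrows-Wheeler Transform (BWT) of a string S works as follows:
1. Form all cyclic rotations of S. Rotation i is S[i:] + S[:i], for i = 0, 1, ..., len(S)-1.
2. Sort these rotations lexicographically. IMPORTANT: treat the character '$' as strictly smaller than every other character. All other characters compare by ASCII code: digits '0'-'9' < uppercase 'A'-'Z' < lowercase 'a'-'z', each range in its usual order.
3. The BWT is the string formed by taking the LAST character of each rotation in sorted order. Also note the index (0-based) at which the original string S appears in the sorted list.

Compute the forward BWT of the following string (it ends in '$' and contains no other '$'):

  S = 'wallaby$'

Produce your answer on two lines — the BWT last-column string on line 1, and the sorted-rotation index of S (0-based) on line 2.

All 8 rotations (rotation i = S[i:]+S[:i]):
  rot[0] = wallaby$
  rot[1] = allaby$w
  rot[2] = llaby$wa
  rot[3] = laby$wal
  rot[4] = aby$wall
  rot[5] = by$walla
  rot[6] = y$wallab
  rot[7] = $wallaby
Sorted (with $ < everything):
  sorted[0] = $wallaby  (last char: 'y')
  sorted[1] = aby$wall  (last char: 'l')
  sorted[2] = allaby$w  (last char: 'w')
  sorted[3] = by$walla  (last char: 'a')
  sorted[4] = laby$wal  (last char: 'l')
  sorted[5] = llaby$wa  (last char: 'a')
  sorted[6] = wallaby$  (last char: '$')
  sorted[7] = y$wallab  (last char: 'b')
Last column: ylwala$b
Original string S is at sorted index 6

Answer: ylwala$b
6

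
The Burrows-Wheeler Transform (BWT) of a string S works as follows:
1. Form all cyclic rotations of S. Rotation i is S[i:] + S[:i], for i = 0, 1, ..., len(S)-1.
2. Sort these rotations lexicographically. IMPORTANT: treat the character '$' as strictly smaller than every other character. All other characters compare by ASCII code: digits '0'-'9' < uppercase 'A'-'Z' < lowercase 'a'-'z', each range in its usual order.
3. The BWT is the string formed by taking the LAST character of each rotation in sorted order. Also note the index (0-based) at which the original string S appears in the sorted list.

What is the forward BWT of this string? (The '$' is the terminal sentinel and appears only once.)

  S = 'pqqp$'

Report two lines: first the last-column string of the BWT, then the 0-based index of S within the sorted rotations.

Answer: pq$qp
2

Derivation:
All 5 rotations (rotation i = S[i:]+S[:i]):
  rot[0] = pqqp$
  rot[1] = qqp$p
  rot[2] = qp$pq
  rot[3] = p$pqq
  rot[4] = $pqqp
Sorted (with $ < everything):
  sorted[0] = $pqqp  (last char: 'p')
  sorted[1] = p$pqq  (last char: 'q')
  sorted[2] = pqqp$  (last char: '$')
  sorted[3] = qp$pq  (last char: 'q')
  sorted[4] = qqp$p  (last char: 'p')
Last column: pq$qp
Original string S is at sorted index 2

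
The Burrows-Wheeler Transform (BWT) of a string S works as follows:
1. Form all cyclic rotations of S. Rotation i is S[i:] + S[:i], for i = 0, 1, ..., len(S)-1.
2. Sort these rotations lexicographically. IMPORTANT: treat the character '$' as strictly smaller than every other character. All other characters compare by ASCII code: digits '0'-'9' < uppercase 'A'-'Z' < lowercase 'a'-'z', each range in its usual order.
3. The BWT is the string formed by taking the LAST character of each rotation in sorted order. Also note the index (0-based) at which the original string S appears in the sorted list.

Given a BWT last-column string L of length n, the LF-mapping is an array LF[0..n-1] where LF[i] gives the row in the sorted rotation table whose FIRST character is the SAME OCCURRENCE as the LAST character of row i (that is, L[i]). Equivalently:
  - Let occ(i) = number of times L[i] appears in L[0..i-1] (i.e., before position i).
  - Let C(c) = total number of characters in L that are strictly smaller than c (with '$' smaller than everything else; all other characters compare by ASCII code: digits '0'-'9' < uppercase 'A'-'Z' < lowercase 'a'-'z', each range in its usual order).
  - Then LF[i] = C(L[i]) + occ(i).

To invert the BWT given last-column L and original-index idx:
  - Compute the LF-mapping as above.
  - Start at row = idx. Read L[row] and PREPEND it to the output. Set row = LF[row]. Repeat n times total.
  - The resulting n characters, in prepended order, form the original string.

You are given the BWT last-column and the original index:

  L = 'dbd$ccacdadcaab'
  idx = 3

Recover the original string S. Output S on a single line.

LF mapping: 11 5 12 0 7 8 1 9 13 2 14 10 3 4 6
Walk LF starting at row 3, prepending L[row]:
  step 1: row=3, L[3]='$', prepend. Next row=LF[3]=0
  step 2: row=0, L[0]='d', prepend. Next row=LF[0]=11
  step 3: row=11, L[11]='c', prepend. Next row=LF[11]=10
  step 4: row=10, L[10]='d', prepend. Next row=LF[10]=14
  step 5: row=14, L[14]='b', prepend. Next row=LF[14]=6
  step 6: row=6, L[6]='a', prepend. Next row=LF[6]=1
  step 7: row=1, L[1]='b', prepend. Next row=LF[1]=5
  step 8: row=5, L[5]='c', prepend. Next row=LF[5]=8
  step 9: row=8, L[8]='d', prepend. Next row=LF[8]=13
  step 10: row=13, L[13]='a', prepend. Next row=LF[13]=4
  step 11: row=4, L[4]='c', prepend. Next row=LF[4]=7
  step 12: row=7, L[7]='c', prepend. Next row=LF[7]=9
  step 13: row=9, L[9]='a', prepend. Next row=LF[9]=2
  step 14: row=2, L[2]='d', prepend. Next row=LF[2]=12
  step 15: row=12, L[12]='a', prepend. Next row=LF[12]=3
Reversed output: adaccadcbabdcd$

Answer: adaccadcbabdcd$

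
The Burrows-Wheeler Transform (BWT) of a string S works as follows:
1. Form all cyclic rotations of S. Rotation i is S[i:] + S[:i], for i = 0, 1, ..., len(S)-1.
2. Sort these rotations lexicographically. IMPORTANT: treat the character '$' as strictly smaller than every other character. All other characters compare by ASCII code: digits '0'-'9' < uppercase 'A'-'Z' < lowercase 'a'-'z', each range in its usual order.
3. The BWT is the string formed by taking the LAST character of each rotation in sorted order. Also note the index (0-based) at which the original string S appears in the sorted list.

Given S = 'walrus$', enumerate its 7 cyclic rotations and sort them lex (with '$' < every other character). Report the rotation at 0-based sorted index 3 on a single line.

Answer: rus$wal

Derivation:
All 7 rotations (rotation i = S[i:]+S[:i]):
  rot[0] = walrus$
  rot[1] = alrus$w
  rot[2] = lrus$wa
  rot[3] = rus$wal
  rot[4] = us$walr
  rot[5] = s$walru
  rot[6] = $walrus
Sorted (with $ < everything):
  sorted[0] = $walrus
  sorted[1] = alrus$w
  sorted[2] = lrus$wa
  sorted[3] = rus$wal
  sorted[4] = s$walru
  sorted[5] = us$walr
  sorted[6] = walrus$
sorted[3] = rus$wal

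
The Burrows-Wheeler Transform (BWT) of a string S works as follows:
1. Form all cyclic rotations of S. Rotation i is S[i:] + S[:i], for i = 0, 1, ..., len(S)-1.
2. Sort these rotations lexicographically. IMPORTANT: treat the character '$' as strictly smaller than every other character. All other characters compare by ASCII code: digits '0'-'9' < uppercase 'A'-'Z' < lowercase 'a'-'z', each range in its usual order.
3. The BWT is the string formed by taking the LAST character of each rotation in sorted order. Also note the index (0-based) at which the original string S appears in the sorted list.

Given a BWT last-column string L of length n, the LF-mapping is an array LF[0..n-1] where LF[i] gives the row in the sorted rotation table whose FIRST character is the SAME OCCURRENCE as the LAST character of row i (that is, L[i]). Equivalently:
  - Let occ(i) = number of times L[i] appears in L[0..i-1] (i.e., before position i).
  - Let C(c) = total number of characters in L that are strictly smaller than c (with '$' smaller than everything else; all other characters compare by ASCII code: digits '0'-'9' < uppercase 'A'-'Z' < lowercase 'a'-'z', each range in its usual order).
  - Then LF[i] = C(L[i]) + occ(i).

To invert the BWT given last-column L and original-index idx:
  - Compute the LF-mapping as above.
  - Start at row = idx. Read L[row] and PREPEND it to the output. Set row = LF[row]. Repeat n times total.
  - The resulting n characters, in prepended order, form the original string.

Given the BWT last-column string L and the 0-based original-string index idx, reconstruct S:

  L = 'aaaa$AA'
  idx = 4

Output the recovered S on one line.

LF mapping: 3 4 5 6 0 1 2
Walk LF starting at row 4, prepending L[row]:
  step 1: row=4, L[4]='$', prepend. Next row=LF[4]=0
  step 2: row=0, L[0]='a', prepend. Next row=LF[0]=3
  step 3: row=3, L[3]='a', prepend. Next row=LF[3]=6
  step 4: row=6, L[6]='A', prepend. Next row=LF[6]=2
  step 5: row=2, L[2]='a', prepend. Next row=LF[2]=5
  step 6: row=5, L[5]='A', prepend. Next row=LF[5]=1
  step 7: row=1, L[1]='a', prepend. Next row=LF[1]=4
Reversed output: aAaAaa$

Answer: aAaAaa$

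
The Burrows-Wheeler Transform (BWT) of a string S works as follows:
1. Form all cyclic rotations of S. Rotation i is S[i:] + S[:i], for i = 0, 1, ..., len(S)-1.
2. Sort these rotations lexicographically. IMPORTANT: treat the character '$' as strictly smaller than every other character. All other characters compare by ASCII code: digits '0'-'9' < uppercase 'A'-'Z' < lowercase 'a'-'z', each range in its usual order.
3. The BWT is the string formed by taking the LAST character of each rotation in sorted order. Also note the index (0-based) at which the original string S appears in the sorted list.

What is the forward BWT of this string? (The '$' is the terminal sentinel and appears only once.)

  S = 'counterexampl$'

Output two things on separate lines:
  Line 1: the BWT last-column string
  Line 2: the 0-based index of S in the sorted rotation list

Answer: lx$trpaucmenoe
2

Derivation:
All 14 rotations (rotation i = S[i:]+S[:i]):
  rot[0] = counterexampl$
  rot[1] = ounterexampl$c
  rot[2] = unterexampl$co
  rot[3] = nterexampl$cou
  rot[4] = terexampl$coun
  rot[5] = erexampl$count
  rot[6] = rexampl$counte
  rot[7] = exampl$counter
  rot[8] = xampl$countere
  rot[9] = ampl$counterex
  rot[10] = mpl$counterexa
  rot[11] = pl$counterexam
  rot[12] = l$counterexamp
  rot[13] = $counterexampl
Sorted (with $ < everything):
  sorted[0] = $counterexampl  (last char: 'l')
  sorted[1] = ampl$counterex  (last char: 'x')
  sorted[2] = counterexampl$  (last char: '$')
  sorted[3] = erexampl$count  (last char: 't')
  sorted[4] = exampl$counter  (last char: 'r')
  sorted[5] = l$counterexamp  (last char: 'p')
  sorted[6] = mpl$counterexa  (last char: 'a')
  sorted[7] = nterexampl$cou  (last char: 'u')
  sorted[8] = ounterexampl$c  (last char: 'c')
  sorted[9] = pl$counterexam  (last char: 'm')
  sorted[10] = rexampl$counte  (last char: 'e')
  sorted[11] = terexampl$coun  (last char: 'n')
  sorted[12] = unterexampl$co  (last char: 'o')
  sorted[13] = xampl$countere  (last char: 'e')
Last column: lx$trpaucmenoe
Original string S is at sorted index 2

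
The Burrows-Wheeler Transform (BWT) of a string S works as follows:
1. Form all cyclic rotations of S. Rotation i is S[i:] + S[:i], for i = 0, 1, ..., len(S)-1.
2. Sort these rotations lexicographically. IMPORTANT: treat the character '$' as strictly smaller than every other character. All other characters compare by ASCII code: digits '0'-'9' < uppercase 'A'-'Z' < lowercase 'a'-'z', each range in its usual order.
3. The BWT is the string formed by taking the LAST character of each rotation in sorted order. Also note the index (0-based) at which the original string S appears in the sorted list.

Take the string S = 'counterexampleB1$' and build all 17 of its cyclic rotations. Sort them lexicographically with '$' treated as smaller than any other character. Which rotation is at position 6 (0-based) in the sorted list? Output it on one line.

All 17 rotations (rotation i = S[i:]+S[:i]):
  rot[0] = counterexampleB1$
  rot[1] = ounterexampleB1$c
  rot[2] = unterexampleB1$co
  rot[3] = nterexampleB1$cou
  rot[4] = terexampleB1$coun
  rot[5] = erexampleB1$count
  rot[6] = rexampleB1$counte
  rot[7] = exampleB1$counter
  rot[8] = xampleB1$countere
  rot[9] = ampleB1$counterex
  rot[10] = mpleB1$counterexa
  rot[11] = pleB1$counterexam
  rot[12] = leB1$counterexamp
  rot[13] = eB1$counterexampl
  rot[14] = B1$counterexample
  rot[15] = 1$counterexampleB
  rot[16] = $counterexampleB1
Sorted (with $ < everything):
  sorted[0] = $counterexampleB1
  sorted[1] = 1$counterexampleB
  sorted[2] = B1$counterexample
  sorted[3] = ampleB1$counterex
  sorted[4] = counterexampleB1$
  sorted[5] = eB1$counterexampl
  sorted[6] = erexampleB1$count
  sorted[7] = exampleB1$counter
  sorted[8] = leB1$counterexamp
  sorted[9] = mpleB1$counterexa
  sorted[10] = nterexampleB1$cou
  sorted[11] = ounterexampleB1$c
  sorted[12] = pleB1$counterexam
  sorted[13] = rexampleB1$counte
  sorted[14] = terexampleB1$coun
  sorted[15] = unterexampleB1$co
  sorted[16] = xampleB1$countere
sorted[6] = erexampleB1$count

Answer: erexampleB1$count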